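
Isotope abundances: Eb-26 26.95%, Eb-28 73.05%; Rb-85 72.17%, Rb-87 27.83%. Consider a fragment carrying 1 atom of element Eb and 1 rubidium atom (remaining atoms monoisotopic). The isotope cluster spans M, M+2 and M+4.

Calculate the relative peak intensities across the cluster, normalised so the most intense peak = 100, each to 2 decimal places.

32.30 : 100.00 : 33.76

Element Eb pattern (n=1): 0.2695 : 0.7305
Rubidium pattern (n=1): 0.7217 : 0.2783
Convolve the two distributions (both contribute in 2-u steps):
  M: 0.2695×0.7217 = 0.194498
  M+2: 0.2695×0.2783 + 0.7305×0.7217 = 0.602204
  M+4: 0.7305×0.2783 = 0.203298
Scale to base peak (0.602204) = 100: 32.30 : 100.00 : 33.76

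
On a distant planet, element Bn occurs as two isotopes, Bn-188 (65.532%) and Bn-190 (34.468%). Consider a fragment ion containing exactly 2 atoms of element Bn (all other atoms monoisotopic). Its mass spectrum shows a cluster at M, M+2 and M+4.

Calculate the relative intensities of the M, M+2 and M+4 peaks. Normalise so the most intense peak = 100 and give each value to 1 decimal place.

Each Bn atom is independently Bn-188 (p = 0.65532) or Bn-190 (q = 0.34468); the cluster is the binomial expansion (p + q)^2.
P(M) = 0.65532^2 = 0.429444
P(M+2) = 2 × 0.65532^1 × 0.34468^1 = 0.451751
P(M+4) = 0.34468^2 = 0.118804
The M+2 peak is largest (0.451751); scaling to 100 gives 95.1 : 100.0 : 26.3.

95.1 : 100.0 : 26.3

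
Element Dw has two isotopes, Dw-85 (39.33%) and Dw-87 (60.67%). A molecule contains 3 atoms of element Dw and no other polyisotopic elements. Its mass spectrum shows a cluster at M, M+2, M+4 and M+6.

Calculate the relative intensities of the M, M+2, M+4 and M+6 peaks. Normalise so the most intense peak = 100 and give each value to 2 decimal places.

14.01 : 64.83 : 100.00 : 51.42

Each Dw atom is independently Dw-85 (p = 0.3933) or Dw-87 (q = 0.6067); the cluster is the binomial expansion (p + q)^3.
P(M) = 0.3933^3 = 0.060838
P(M+2) = 3 × 0.3933^2 × 0.6067^1 = 0.281542
P(M+4) = 3 × 0.3933^1 × 0.6067^2 = 0.434303
P(M+6) = 0.6067^3 = 0.223317
The M+4 peak is largest (0.434303); scaling to 100 gives 14.01 : 64.83 : 100.00 : 51.42.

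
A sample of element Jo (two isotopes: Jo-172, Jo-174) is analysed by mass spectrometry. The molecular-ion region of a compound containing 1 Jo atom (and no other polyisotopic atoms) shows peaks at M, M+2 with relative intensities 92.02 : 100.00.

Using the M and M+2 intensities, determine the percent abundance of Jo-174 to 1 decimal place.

Write p for the Jo-172 fraction. I(M+2)/I(M) = [C(1,1)·p^0·(1−p)] / p^1 = 1·(1−p)/p = 100.00/92.02 = 1.0867
(1−p)/p = 1.0867/1 = 1.0867  ⇒  p = 1/(1 + 1.0867) = 0.4792
Jo-172: 47.9%, Jo-174: 52.1%.

52.1%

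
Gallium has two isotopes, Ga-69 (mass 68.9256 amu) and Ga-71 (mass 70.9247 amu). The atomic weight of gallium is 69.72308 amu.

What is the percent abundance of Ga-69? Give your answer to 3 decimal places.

Let x be the fractional abundance of Ga-69; then Ga-71 has abundance 1 − x.
68.9256·x + 70.9247·(1 − x) = 69.72308
(68.9256 − 70.9247)·x = 69.72308 − 70.9247
x = -1.20162 / -1.9991 = 0.60108 → 60.108% Ga-69, 39.892% Ga-71.

60.108%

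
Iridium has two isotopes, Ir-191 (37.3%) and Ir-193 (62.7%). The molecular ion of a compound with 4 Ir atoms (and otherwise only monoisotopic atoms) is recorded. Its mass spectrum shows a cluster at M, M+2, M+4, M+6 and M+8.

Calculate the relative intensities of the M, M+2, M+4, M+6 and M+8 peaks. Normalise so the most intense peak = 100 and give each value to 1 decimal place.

5.3 : 35.4 : 89.2 : 100.0 : 42.0

Expanding (0.373 + 0.627)^4:
P(M) = 0.373^4 = 0.019357
P(M+2) = 4 × 0.373^3 × 0.627^1 = 0.130153
P(M+4) = 6 × 0.373^2 × 0.627^2 = 0.328174
P(M+6) = 4 × 0.373^1 × 0.627^3 = 0.367766
P(M+8) = 0.627^4 = 0.154550
The M+6 peak is largest (0.367766); scaling to 100 gives 5.3 : 35.4 : 89.2 : 100.0 : 42.0.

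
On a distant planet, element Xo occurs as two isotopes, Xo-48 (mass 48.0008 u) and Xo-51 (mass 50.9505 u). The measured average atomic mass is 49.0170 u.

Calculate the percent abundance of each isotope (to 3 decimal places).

Writing the weighted mean with unknown fraction x of Xo-48:
48.0008·x + 50.9505·(1 − x) = 49.0170
(48.0008 − 50.9505)·x = 49.0170 − 50.9505
x = -1.9335 / -2.9497 = 0.65549 → 65.549% Xo-48, 34.451% Xo-51.

Xo-48: 65.549%, Xo-51: 34.451%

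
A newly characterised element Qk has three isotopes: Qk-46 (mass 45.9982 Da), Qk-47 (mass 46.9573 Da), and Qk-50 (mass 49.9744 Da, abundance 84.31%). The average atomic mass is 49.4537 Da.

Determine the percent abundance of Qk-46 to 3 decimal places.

4.933%

Let x and y be the fractions of Qk-46 and Qk-47. Then x + y = 1 − 0.8431 = 0.1569 and 45.9982x + 46.9573y = 49.4537 − 0.8431×49.9744 = 7.32028336.
Substituting: 45.9982x + 46.9573(0.1569 − x) = 7.32028336
(45.9982 − 46.9573)x = -0.04731701  ⇒  x = 0.04933, y = 0.10757
Qk-46: 4.933%, Qk-47: 10.757%.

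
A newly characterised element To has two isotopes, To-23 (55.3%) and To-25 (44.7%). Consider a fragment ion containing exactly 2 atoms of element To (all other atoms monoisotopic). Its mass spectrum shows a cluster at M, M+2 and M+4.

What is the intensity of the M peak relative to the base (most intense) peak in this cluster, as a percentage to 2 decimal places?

(0.553 + 0.447)^2 gives M 0.3058, M+2 0.4944, M+4 0.1998; the largest is M+2.
P(M+2) = C(2,1) × 0.553^1 × 0.447^1 = 2 × 0.5530 × 0.4470 = 0.494382 (base)
P(M) = C(2,0) × 0.553^2 × 0.447^0 = 1 × 0.305809 × 1.0000 = 0.305809
Relative intensity = 0.305809 / 0.494382 × 100 = 61.86

61.86%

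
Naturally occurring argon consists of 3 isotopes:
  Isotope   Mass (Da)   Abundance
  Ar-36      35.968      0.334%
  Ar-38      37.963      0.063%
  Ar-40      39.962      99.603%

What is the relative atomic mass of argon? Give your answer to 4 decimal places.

39.9474 Da

Ar = Σ fᵢ·mᵢ = 0.00334 × 35.968 + 0.00063 × 37.963 + 0.99603 × 39.962
= 0.12013 + 0.02392 + 39.80335 = 39.94740 Da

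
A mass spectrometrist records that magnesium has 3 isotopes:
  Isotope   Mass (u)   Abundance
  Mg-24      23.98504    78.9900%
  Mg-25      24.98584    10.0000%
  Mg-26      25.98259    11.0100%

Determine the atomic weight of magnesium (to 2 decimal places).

24.31 u

Ar = Σ fᵢ·mᵢ = 0.789900 × 23.98504 + 0.100000 × 24.98584 + 0.110100 × 25.98259
= 18.945783 + 2.498584 + 2.860683 = 24.305050 u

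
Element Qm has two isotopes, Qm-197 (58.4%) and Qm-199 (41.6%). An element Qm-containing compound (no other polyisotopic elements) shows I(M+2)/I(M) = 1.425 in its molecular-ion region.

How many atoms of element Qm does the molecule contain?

2

For n independent Qm atoms, I(M+2)/I(M) = n · (abundance Qm-199) / (abundance Qm-197) = n · 0.416/0.584.
n = 1.425 × 0.584/0.416 = 2.00 ≈ 2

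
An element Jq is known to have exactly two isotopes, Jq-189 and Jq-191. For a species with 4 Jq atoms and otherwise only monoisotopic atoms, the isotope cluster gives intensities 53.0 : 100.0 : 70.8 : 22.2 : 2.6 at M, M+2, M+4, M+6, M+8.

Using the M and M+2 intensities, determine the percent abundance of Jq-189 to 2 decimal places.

67.95%

Write p for the Jq-189 fraction. I(M+2)/I(M) = [C(4,1)·p^3·(1−p)] / p^4 = 4·(1−p)/p = 100.0/53.0 = 1.8868
(1−p)/p = 1.8868/4 = 0.4717  ⇒  p = 1/(1 + 0.4717) = 0.6795
Jq-189: 67.95%, Jq-191: 32.05%.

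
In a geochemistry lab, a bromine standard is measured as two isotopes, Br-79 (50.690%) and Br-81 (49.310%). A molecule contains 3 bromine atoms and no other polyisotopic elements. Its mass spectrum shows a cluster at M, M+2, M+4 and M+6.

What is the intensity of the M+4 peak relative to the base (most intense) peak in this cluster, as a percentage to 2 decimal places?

97.28%

(0.50690 + 0.49310)^3 gives M 0.1302, M+2 0.3801, M+4 0.3698, M+6 0.1199; the largest is M+2.
P(M+2) = C(3,1) × 0.50690^2 × 0.49310^1 = 3 × 0.25694761 × 0.4931 = 0.380103 (base)
P(M+4) = C(3,2) × 0.50690^1 × 0.49310^2 = 3 × 0.5069 × 0.24314761 = 0.369755
Relative intensity = 0.369755 / 0.380103 × 100 = 97.28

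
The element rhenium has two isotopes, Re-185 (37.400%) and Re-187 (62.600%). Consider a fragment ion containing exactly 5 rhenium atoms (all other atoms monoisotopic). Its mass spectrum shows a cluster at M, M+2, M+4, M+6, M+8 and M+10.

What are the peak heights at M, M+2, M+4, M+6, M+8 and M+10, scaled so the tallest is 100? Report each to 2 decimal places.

2.13 : 17.85 : 59.74 : 100.00 : 83.69 : 28.02

Each Re atom is independently Re-185 (p = 0.37400) or Re-187 (q = 0.62600); the cluster is the binomial expansion (p + q)^5.
P(M) = 0.37400^5 = 0.007317
P(M+2) = 5 × 0.37400^4 × 0.62600^1 = 0.061239
P(M+4) = 10 × 0.37400^3 × 0.62600^2 = 0.205005
P(M+6) = 10 × 0.37400^2 × 0.62600^3 = 0.343136
P(M+8) = 5 × 0.37400^1 × 0.62600^4 = 0.287170
P(M+10) = 0.62600^5 = 0.096133
The M+6 peak is largest (0.343136); scaling to 100 gives 2.13 : 17.85 : 59.74 : 100.00 : 83.69 : 28.02.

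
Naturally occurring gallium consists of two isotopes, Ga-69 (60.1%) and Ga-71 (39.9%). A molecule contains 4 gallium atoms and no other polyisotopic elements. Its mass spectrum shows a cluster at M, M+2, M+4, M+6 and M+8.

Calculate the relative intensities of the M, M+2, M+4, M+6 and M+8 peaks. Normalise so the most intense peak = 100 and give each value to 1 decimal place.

37.7 : 100.0 : 99.6 : 44.1 : 7.3

The 4 Ga atoms are independent, so intensities follow the terms of (0.601 + 0.399)^4.
P(M) = 0.601^4 = 0.130466
P(M+2) = 4 × 0.601^3 × 0.399^1 = 0.346463
P(M+4) = 6 × 0.601^2 × 0.399^2 = 0.345021
P(M+6) = 4 × 0.601^1 × 0.399^3 = 0.152705
P(M+8) = 0.399^4 = 0.025345
The M+2 peak is largest (0.346463); scaling to 100 gives 37.7 : 100.0 : 99.6 : 44.1 : 7.3.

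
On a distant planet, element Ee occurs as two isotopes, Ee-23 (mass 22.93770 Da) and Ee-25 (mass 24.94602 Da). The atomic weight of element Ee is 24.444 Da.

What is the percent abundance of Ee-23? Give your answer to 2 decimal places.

25.00%

Writing the weighted mean with unknown fraction x of Ee-23:
22.93770·x + 24.94602·(1 − x) = 24.444
(22.93770 − 24.94602)·x = 24.444 − 24.94602
x = -0.50202 / -2.00832 = 0.24997 → 25.00% Ee-23, 75.00% Ee-25.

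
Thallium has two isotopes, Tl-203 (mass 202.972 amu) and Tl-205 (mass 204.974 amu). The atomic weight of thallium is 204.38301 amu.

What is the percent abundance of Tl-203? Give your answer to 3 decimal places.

Let x be the fractional abundance of Tl-203; then Tl-205 has abundance 1 − x.
202.972·x + 204.974·(1 − x) = 204.38301
(202.972 − 204.974)·x = 204.38301 − 204.974
x = -0.59099 / -2.002 = 0.29520 → 29.520% Tl-203, 70.480% Tl-205.

29.520%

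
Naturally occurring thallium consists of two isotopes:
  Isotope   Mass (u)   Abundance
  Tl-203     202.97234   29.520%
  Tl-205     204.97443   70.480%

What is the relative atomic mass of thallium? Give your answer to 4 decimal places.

Ar = Σ fᵢ·mᵢ = 0.29520 × 202.97234 + 0.70480 × 204.97443
= 59.917435 + 144.465978 = 204.383413 u

204.3834 u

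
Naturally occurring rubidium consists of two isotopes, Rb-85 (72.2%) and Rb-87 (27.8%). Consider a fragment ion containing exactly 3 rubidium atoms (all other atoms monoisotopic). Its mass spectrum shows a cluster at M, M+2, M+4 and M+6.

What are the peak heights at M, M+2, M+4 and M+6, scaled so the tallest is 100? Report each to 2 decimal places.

86.57 : 100.00 : 38.50 : 4.94

Each Rb atom is independently Rb-85 (p = 0.722) or Rb-87 (q = 0.278); the cluster is the binomial expansion (p + q)^3.
P(M) = 0.722^3 = 0.376367
P(M+2) = 3 × 0.722^2 × 0.278^1 = 0.434751
P(M+4) = 3 × 0.722^1 × 0.278^2 = 0.167397
P(M+6) = 0.278^3 = 0.021485
The M+2 peak is largest (0.434751); scaling to 100 gives 86.57 : 100.00 : 38.50 : 4.94.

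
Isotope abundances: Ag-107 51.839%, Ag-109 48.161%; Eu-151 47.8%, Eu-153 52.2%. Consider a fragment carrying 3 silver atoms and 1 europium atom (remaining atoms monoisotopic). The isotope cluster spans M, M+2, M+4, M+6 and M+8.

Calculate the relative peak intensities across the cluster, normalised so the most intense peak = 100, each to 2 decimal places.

Silver pattern (n=3): 0.13930601 : 0.38826655 : 0.36071887 : 0.11170857
Europium pattern (n=1): 0.4780 : 0.5220
Convolve the two distributions (both contribute in 2-u steps):
  M: 0.13930601×0.4780 = 0.066588
  M+2: 0.13930601×0.5220 + 0.38826655×0.4780 = 0.258309
  M+4: 0.38826655×0.5220 + 0.36071887×0.4780 = 0.375099
  M+6: 0.36071887×0.5220 + 0.11170857×0.4780 = 0.241692
  M+8: 0.11170857×0.5220 = 0.058312
Scale to base peak (0.375099) = 100: 17.75 : 68.86 : 100.00 : 64.43 : 15.55

17.75 : 68.86 : 100.00 : 64.43 : 15.55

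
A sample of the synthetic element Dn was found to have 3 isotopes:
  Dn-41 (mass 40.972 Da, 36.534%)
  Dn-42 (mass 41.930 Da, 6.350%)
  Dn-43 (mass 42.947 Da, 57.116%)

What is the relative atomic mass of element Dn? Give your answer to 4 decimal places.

42.1609 Da

Ar = Σ fᵢ·mᵢ = 0.36534 × 40.972 + 0.06350 × 41.930 + 0.57116 × 42.947
= 14.96871 + 2.66256 + 24.52961 = 42.16088 Da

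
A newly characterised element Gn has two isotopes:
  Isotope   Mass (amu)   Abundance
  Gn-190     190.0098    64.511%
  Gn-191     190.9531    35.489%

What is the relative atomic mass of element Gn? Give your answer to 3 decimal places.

Average mass = Σ (abundance × isotope mass) = 0.64511 × 190.0098 + 0.35489 × 190.9531
= 122.57722 + 67.76735 = 190.34457 amu

190.345 amu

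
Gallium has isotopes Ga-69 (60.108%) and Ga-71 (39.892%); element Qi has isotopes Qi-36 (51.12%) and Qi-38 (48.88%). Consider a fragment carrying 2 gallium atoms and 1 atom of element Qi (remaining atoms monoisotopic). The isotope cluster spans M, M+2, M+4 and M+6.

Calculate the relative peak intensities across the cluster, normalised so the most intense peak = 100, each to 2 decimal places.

43.79 : 100.00 : 74.87 : 18.44

Gallium pattern (n=2): 0.36129717 : 0.47956567 : 0.15913717
Element Qi pattern (n=1): 0.5112 : 0.4888
Convolve the two distributions (both contribute in 2-u steps):
  M: 0.36129717×0.5112 = 0.184695
  M+2: 0.36129717×0.4888 + 0.47956567×0.5112 = 0.421756
  M+4: 0.47956567×0.4888 + 0.15913717×0.5112 = 0.315763
  M+6: 0.15913717×0.4888 = 0.077786
Scale to base peak (0.421756) = 100: 43.79 : 100.00 : 74.87 : 18.44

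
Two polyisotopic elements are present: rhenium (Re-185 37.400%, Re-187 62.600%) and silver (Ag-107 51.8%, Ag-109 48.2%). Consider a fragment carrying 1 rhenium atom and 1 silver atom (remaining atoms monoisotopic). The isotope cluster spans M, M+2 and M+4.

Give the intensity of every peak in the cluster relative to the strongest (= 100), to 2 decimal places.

Rhenium pattern (n=1): 0.3740 : 0.6260
Silver pattern (n=1): 0.5180 : 0.4820
Convolve the two distributions (both contribute in 2-u steps):
  M: 0.3740×0.5180 = 0.193732
  M+2: 0.3740×0.4820 + 0.6260×0.5180 = 0.504536
  M+4: 0.6260×0.4820 = 0.301732
Scale to base peak (0.504536) = 100: 38.40 : 100.00 : 59.80

38.40 : 100.00 : 59.80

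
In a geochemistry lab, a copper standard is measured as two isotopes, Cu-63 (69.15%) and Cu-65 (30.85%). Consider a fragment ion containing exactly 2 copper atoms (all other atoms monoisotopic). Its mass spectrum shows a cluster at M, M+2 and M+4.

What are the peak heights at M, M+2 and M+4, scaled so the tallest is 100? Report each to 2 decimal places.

Each Cu atom is independently Cu-63 (p = 0.6915) or Cu-65 (q = 0.3085); the cluster is the binomial expansion (p + q)^2.
P(M) = 0.6915^2 = 0.478172
P(M+2) = 2 × 0.6915^1 × 0.3085^1 = 0.426656
P(M+4) = 0.3085^2 = 0.095172
The M peak is largest (0.478172); scaling to 100 gives 100.00 : 89.23 : 19.90.

100.00 : 89.23 : 19.90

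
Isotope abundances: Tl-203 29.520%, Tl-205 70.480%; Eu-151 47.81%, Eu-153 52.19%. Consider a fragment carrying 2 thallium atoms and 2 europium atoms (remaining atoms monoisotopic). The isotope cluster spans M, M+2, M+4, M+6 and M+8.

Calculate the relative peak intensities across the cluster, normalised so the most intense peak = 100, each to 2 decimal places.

Thallium pattern (n=2): 0.08714304 : 0.41611392 : 0.49674304
Europium pattern (n=2): 0.22857961 : 0.49904078 : 0.27237961
Convolve the two distributions (both contribute in 2-u steps):
  M: 0.08714304×0.22857961 = 0.019919
  M+2: 0.08714304×0.49904078 + 0.41611392×0.22857961 = 0.138603
  M+4: 0.08714304×0.27237961 + 0.41611392×0.49904078 + 0.49674304×0.22857961 = 0.344939
  M+6: 0.41611392×0.27237961 + 0.49674304×0.49904078 = 0.361236
  M+8: 0.49674304×0.27237961 = 0.135303
Scale to base peak (0.361236) = 100: 5.51 : 38.37 : 95.49 : 100.00 : 37.46

5.51 : 38.37 : 95.49 : 100.00 : 37.46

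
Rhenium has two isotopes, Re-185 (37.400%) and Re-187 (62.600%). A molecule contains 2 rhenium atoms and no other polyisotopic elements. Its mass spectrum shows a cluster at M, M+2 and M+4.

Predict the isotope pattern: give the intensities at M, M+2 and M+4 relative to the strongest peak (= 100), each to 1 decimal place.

Expanding (0.37400 + 0.62600)^2:
P(M) = 0.37400^2 = 0.139876
P(M+2) = 2 × 0.37400^1 × 0.62600^1 = 0.468248
P(M+4) = 0.62600^2 = 0.391876
The M+2 peak is largest (0.468248); scaling to 100 gives 29.9 : 100.0 : 83.7.

29.9 : 100.0 : 83.7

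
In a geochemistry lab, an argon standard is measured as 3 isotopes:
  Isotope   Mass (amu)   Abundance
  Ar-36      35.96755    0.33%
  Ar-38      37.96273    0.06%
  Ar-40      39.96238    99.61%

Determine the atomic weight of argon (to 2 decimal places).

The abundance-weighted mean is 0.0033 × 35.96755 + 0.0006 × 37.96273 + 0.9961 × 39.96238
= 0.118693 + 0.022778 + 39.806527 = 39.947998 amu

39.95 amu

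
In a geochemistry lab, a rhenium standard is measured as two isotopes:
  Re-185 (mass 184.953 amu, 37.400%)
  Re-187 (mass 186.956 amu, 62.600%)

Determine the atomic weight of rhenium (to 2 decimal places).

186.21 amu

Ar = Σ fᵢ·mᵢ = 0.37400 × 184.953 + 0.62600 × 186.956
= 69.1724 + 117.0345 = 186.2069 amu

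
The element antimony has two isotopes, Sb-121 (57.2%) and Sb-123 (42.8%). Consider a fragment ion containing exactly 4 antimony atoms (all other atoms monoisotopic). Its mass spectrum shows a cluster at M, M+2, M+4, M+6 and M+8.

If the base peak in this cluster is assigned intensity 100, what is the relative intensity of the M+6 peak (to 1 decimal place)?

(0.572 + 0.428)^4 gives M 0.1070, M+2 0.3204, M+4 0.3596, M+6 0.1794, M+8 0.0336; the largest is M+4.
P(M+4) = C(4,2) × 0.572^2 × 0.428^2 = 6 × 0.327184 × 0.183184 = 0.359609 (base)
P(M+6) = C(4,3) × 0.572^1 × 0.428^3 = 4 × 0.5720 × 0.07840275 = 0.179385
Relative intensity = 0.179385 / 0.359609 × 100 = 49.9

49.9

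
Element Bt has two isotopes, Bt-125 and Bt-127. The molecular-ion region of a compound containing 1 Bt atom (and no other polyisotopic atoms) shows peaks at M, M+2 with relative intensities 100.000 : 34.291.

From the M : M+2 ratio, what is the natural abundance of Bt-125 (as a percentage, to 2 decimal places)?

If p is the fraction of Bt that is Bt-125, then I(M+2)/I(M) = [C(1,1)·p^0·(1−p)] / p^1 = 1·(1−p)/p = 34.291/100.000 = 0.3429
(1−p)/p = 0.3429/1 = 0.3429  ⇒  p = 1/(1 + 0.3429) = 0.7447
Bt-125: 74.47%, Bt-127: 25.53%.

74.47%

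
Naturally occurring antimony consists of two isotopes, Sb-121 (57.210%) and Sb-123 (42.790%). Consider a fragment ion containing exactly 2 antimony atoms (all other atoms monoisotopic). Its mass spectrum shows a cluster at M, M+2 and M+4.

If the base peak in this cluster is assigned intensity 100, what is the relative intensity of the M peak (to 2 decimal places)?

66.85

(0.57210 + 0.42790)^2 gives M 0.3273, M+2 0.4896, M+4 0.1831; the largest is M+2.
P(M+2) = C(2,1) × 0.57210^1 × 0.42790^1 = 2 × 0.5721 × 0.4279 = 0.489603 (base)
P(M) = C(2,0) × 0.57210^2 × 0.42790^0 = 1 × 0.32729841 × 1.0000 = 0.327298
Relative intensity = 0.327298 / 0.489603 × 100 = 66.85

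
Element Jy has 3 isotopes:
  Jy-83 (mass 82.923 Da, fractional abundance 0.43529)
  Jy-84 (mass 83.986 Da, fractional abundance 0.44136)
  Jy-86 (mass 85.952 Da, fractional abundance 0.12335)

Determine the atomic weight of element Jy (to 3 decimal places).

83.766 Da

Average mass = Σ (abundance × isotope mass) = 0.43529 × 82.923 + 0.44136 × 83.986 + 0.12335 × 85.952
= 36.0956 + 37.0681 + 10.6022 = 83.7659 Da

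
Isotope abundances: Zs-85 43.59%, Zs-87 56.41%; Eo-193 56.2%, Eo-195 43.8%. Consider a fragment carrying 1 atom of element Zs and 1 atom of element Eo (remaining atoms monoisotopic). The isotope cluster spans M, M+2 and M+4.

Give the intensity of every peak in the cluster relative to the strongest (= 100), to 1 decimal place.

Element Zs pattern (n=1): 0.4359 : 0.5641
Element Eo pattern (n=1): 0.5620 : 0.4380
Convolve the two distributions (both contribute in 2-u steps):
  M: 0.4359×0.5620 = 0.244976
  M+2: 0.4359×0.4380 + 0.5641×0.5620 = 0.507948
  M+4: 0.5641×0.4380 = 0.247076
Scale to base peak (0.507948) = 100: 48.2 : 100.0 : 48.6

48.2 : 100.0 : 48.6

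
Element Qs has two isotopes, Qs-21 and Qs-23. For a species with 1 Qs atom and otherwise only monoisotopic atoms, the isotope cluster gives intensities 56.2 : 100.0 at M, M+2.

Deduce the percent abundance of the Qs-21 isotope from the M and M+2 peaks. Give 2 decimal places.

Write p for the Qs-21 fraction. I(M+2)/I(M) = [C(1,1)·p^0·(1−p)] / p^1 = 1·(1−p)/p = 100.0/56.2 = 1.7794
(1−p)/p = 1.7794/1 = 1.7794  ⇒  p = 1/(1 + 1.7794) = 0.3598
Qs-21: 35.98%, Qs-23: 64.02%.

35.98%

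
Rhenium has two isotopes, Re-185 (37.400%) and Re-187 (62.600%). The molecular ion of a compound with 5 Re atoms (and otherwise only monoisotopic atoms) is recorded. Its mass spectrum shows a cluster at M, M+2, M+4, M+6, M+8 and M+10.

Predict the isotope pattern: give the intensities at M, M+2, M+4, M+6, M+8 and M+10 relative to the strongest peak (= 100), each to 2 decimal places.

The 5 Re atoms are independent, so intensities follow the terms of (0.37400 + 0.62600)^5.
P(M) = 0.37400^5 = 0.007317
P(M+2) = 5 × 0.37400^4 × 0.62600^1 = 0.061239
P(M+4) = 10 × 0.37400^3 × 0.62600^2 = 0.205005
P(M+6) = 10 × 0.37400^2 × 0.62600^3 = 0.343136
P(M+8) = 5 × 0.37400^1 × 0.62600^4 = 0.287170
P(M+10) = 0.62600^5 = 0.096133
The M+6 peak is largest (0.343136); scaling to 100 gives 2.13 : 17.85 : 59.74 : 100.00 : 83.69 : 28.02.

2.13 : 17.85 : 59.74 : 100.00 : 83.69 : 28.02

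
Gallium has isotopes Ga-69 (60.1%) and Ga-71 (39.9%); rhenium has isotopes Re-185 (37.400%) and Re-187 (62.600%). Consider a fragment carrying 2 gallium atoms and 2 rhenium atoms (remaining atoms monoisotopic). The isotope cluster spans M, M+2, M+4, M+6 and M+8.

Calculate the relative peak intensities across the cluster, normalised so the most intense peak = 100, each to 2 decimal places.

13.01 : 60.82 : 100.00 : 67.58 : 16.06

Gallium pattern (n=2): 0.361201 : 0.479598 : 0.159201
Rhenium pattern (n=2): 0.139876 : 0.468248 : 0.391876
Convolve the two distributions (both contribute in 2-u steps):
  M: 0.361201×0.139876 = 0.050523
  M+2: 0.361201×0.468248 + 0.479598×0.139876 = 0.236216
  M+4: 0.361201×0.391876 + 0.479598×0.468248 + 0.159201×0.139876 = 0.388385
  M+6: 0.479598×0.391876 + 0.159201×0.468248 = 0.262488
  M+8: 0.159201×0.391876 = 0.062387
Scale to base peak (0.388385) = 100: 13.01 : 60.82 : 100.00 : 67.58 : 16.06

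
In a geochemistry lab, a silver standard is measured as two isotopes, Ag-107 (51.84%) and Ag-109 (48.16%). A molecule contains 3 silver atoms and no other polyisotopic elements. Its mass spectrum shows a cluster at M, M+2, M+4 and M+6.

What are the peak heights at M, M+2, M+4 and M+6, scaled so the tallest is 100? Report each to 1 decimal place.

Each Ag atom is independently Ag-107 (p = 0.5184) or Ag-109 (q = 0.4816); the cluster is the binomial expansion (p + q)^3.
P(M) = 0.5184^3 = 0.139314
P(M+2) = 3 × 0.5184^2 × 0.4816^1 = 0.388273
P(M+4) = 3 × 0.5184^1 × 0.4816^2 = 0.360711
P(M+6) = 0.4816^3 = 0.111702
The M+2 peak is largest (0.388273); scaling to 100 gives 35.9 : 100.0 : 92.9 : 28.8.

35.9 : 100.0 : 92.9 : 28.8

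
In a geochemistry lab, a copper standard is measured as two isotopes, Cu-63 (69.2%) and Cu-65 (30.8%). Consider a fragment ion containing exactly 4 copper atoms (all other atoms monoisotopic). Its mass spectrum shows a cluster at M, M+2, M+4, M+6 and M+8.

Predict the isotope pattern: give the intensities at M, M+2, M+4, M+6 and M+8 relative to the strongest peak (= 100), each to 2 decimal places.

Expanding (0.692 + 0.308)^4:
P(M) = 0.692^4 = 0.229311
P(M+2) = 4 × 0.692^3 × 0.308^1 = 0.408253
P(M+4) = 6 × 0.692^2 × 0.308^2 = 0.272562
P(M+6) = 4 × 0.692^1 × 0.308^3 = 0.080876
P(M+8) = 0.308^4 = 0.008999
The M+2 peak is largest (0.408253); scaling to 100 gives 56.17 : 100.00 : 66.76 : 19.81 : 2.20.

56.17 : 100.00 : 66.76 : 19.81 : 2.20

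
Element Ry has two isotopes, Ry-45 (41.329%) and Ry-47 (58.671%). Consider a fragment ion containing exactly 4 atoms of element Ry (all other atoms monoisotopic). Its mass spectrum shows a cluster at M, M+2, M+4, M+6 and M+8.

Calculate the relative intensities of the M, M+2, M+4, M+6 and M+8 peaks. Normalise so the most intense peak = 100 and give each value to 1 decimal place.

8.3 : 47.0 : 100.0 : 94.6 : 33.6

Each Ry atom is independently Ry-45 (p = 0.41329) or Ry-47 (q = 0.58671); the cluster is the binomial expansion (p + q)^4.
P(M) = 0.41329^4 = 0.029176
P(M+2) = 4 × 0.41329^3 × 0.58671^1 = 0.165672
P(M+4) = 6 × 0.41329^2 × 0.58671^2 = 0.352783
P(M+6) = 4 × 0.41329^1 × 0.58671^3 = 0.333876
P(M+8) = 0.58671^4 = 0.118493
The M+4 peak is largest (0.352783); scaling to 100 gives 8.3 : 47.0 : 100.0 : 94.6 : 33.6.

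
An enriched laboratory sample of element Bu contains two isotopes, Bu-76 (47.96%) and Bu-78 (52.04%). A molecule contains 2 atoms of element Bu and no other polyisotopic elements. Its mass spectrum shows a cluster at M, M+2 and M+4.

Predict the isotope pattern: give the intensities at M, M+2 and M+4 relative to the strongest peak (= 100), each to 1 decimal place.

Expanding (0.4796 + 0.5204)^2:
P(M) = 0.4796^2 = 0.230016
P(M+2) = 2 × 0.4796^1 × 0.5204^1 = 0.499168
P(M+4) = 0.5204^2 = 0.270816
The M+2 peak is largest (0.499168); scaling to 100 gives 46.1 : 100.0 : 54.3.

46.1 : 100.0 : 54.3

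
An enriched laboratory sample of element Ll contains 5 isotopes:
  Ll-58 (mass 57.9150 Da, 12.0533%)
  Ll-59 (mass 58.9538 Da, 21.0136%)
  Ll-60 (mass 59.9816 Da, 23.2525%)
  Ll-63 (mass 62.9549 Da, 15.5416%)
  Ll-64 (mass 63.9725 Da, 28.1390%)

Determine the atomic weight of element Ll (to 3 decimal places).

Weight each isotope mass by its fractional abundance: 0.120533 × 57.9150 + 0.210136 × 58.9538 + 0.232525 × 59.9816 + 0.155416 × 62.9549 + 0.281390 × 63.9725
= 6.98067 + 12.38832 + 13.94722 + 9.78420 + 18.00122 = 61.10163 Da

61.102 Da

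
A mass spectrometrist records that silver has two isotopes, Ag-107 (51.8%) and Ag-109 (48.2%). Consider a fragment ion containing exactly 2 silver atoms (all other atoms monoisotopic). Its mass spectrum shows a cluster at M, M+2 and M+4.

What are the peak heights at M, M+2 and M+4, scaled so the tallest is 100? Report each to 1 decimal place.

Each Ag atom is independently Ag-107 (p = 0.518) or Ag-109 (q = 0.482); the cluster is the binomial expansion (p + q)^2.
P(M) = 0.518^2 = 0.268324
P(M+2) = 2 × 0.518^1 × 0.482^1 = 0.499352
P(M+4) = 0.482^2 = 0.232324
The M+2 peak is largest (0.499352); scaling to 100 gives 53.7 : 100.0 : 46.5.

53.7 : 100.0 : 46.5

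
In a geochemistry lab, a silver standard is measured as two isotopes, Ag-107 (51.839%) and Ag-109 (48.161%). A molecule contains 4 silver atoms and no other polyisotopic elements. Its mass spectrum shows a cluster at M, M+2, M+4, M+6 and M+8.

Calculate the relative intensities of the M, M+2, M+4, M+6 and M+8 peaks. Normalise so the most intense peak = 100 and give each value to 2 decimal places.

19.31 : 71.76 : 100.00 : 61.94 : 14.39

The 4 Ag atoms are independent, so intensities follow the terms of (0.51839 + 0.48161)^4.
P(M) = 0.51839^4 = 0.072215
P(M+2) = 4 × 0.51839^3 × 0.48161^1 = 0.268365
P(M+4) = 6 × 0.51839^2 × 0.48161^2 = 0.373986
P(M+6) = 4 × 0.51839^1 × 0.48161^3 = 0.231634
P(M+8) = 0.48161^4 = 0.053800
The M+4 peak is largest (0.373986); scaling to 100 gives 19.31 : 71.76 : 100.00 : 61.94 : 14.39.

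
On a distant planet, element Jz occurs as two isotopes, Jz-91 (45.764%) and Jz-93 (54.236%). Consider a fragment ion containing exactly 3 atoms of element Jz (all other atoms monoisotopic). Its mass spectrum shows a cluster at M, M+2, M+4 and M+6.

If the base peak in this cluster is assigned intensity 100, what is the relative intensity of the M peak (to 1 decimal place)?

23.7

Term probabilities: M 0.0958, M+2 0.3408, M+4 0.4039, M+6 0.1595. Base peak = M+4.
P(M+4) = C(3,2) × 0.45764^1 × 0.54236^2 = 3 × 0.45764 × 0.29415437 = 0.403850 (base)
P(M) = C(3,0) × 0.45764^3 × 0.54236^0 = 1 × 0.09584554 × 1.0000 = 0.095846
Relative intensity = 0.095846 / 0.403850 × 100 = 23.7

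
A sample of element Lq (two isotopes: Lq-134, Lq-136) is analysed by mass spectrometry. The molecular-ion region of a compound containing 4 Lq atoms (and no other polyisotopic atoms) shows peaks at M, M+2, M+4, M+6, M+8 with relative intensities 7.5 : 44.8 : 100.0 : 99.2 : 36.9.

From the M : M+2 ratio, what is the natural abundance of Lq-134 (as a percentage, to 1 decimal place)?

Let p = fractional abundance of Lq-134. I(M+2)/I(M) = [C(4,1)·p^3·(1−p)] / p^4 = 4·(1−p)/p = 44.8/7.5 = 5.9733
(1−p)/p = 5.9733/4 = 1.4933  ⇒  p = 1/(1 + 1.4933) = 0.4011
Lq-134: 40.1%, Lq-136: 59.9%.

40.1%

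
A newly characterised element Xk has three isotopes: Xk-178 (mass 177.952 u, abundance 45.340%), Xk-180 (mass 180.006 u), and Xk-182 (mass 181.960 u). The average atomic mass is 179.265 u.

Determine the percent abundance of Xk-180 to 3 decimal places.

44.922%

Let x and y be the fractions of Xk-180 and Xk-182. Then x + y = 1 − 0.45340 = 0.54660 and 180.006x + 181.960y = 179.265 − 0.45340×177.952 = 98.5815632.
Substituting: 180.006x + 181.960(0.54660 − x) = 98.5815632
(180.006 − 181.960)x = -0.8777728  ⇒  x = 0.44922, y = 0.09738
Xk-180: 44.922%, Xk-182: 9.738%.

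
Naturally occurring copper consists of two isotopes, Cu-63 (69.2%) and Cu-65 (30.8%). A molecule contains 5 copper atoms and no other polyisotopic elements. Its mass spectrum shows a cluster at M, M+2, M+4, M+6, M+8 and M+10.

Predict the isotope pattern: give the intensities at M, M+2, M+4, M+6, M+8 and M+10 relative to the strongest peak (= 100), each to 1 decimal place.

44.9 : 100.0 : 89.0 : 39.6 : 8.8 : 0.8

Expanding (0.692 + 0.308)^5:
P(M) = 0.692^5 = 0.158683
P(M+2) = 5 × 0.692^4 × 0.308^1 = 0.353139
P(M+4) = 10 × 0.692^3 × 0.308^2 = 0.314355
P(M+6) = 10 × 0.692^2 × 0.308^3 = 0.139915
P(M+8) = 5 × 0.692^1 × 0.308^4 = 0.031137
P(M+10) = 0.308^5 = 0.002772
The M+2 peak is largest (0.353139); scaling to 100 gives 44.9 : 100.0 : 89.0 : 39.6 : 8.8 : 0.8.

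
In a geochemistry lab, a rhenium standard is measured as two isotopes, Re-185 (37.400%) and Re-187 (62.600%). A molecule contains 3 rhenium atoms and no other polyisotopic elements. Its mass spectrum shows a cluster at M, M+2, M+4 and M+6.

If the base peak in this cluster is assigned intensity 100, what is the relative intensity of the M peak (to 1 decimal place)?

11.9

Binomial terms of (0.37400 + 0.62600)^3: M 0.0523, M+2 0.2627, M+4 0.4397, M+6 0.2453 → M+4 is the base peak.
P(M+4) = C(3,2) × 0.37400^1 × 0.62600^2 = 3 × 0.3740 × 0.391876 = 0.439685 (base)
P(M) = C(3,0) × 0.37400^3 × 0.62600^0 = 1 × 0.05231362 × 1.0000 = 0.052314
Relative intensity = 0.052314 / 0.439685 × 100 = 11.9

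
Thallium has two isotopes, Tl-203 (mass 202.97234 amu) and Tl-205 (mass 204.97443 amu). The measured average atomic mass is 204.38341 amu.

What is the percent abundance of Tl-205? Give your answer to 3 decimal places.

With x = fraction of Tl-203 (so Tl-205 is 1 − x):
202.97234·x + 204.97443·(1 − x) = 204.38341
(202.97234 − 204.97443)·x = 204.38341 − 204.97443
x = -0.59102 / -2.00209 = 0.29520 → 29.520% Tl-203, 70.480% Tl-205.

70.480%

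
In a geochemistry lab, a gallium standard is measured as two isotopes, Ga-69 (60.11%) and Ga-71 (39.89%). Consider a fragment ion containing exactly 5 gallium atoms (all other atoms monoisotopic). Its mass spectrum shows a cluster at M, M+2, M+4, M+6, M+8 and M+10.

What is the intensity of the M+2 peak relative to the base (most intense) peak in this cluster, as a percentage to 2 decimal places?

Binomial terms of (0.6011 + 0.3989)^5: M 0.0785, M+2 0.2604, M+4 0.3456, M+6 0.2293, M+8 0.0761, M+10 0.0101 → M+4 is the base peak.
P(M+4) = C(5,2) × 0.6011^3 × 0.3989^2 = 10 × 0.21719018 × 0.15912121 = 0.345596 (base)
P(M+2) = C(5,1) × 0.6011^4 × 0.3989^1 = 5 × 0.13055302 × 0.3989 = 0.260388
Relative intensity = 0.260388 / 0.345596 × 100 = 75.34

75.34%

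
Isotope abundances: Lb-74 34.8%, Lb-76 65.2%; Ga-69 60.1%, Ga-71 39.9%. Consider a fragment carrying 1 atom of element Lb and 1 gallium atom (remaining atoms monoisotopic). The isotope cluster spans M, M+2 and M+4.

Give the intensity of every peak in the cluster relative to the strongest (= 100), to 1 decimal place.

39.4 : 100.0 : 49.0

Element Lb pattern (n=1): 0.3480 : 0.6520
Gallium pattern (n=1): 0.6010 : 0.3990
Convolve the two distributions (both contribute in 2-u steps):
  M: 0.3480×0.6010 = 0.209148
  M+2: 0.3480×0.3990 + 0.6520×0.6010 = 0.530704
  M+4: 0.6520×0.3990 = 0.260148
Scale to base peak (0.530704) = 100: 39.4 : 100.0 : 49.0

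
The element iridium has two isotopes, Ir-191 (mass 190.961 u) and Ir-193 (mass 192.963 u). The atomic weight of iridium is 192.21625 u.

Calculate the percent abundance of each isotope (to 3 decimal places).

With x = fraction of Ir-191 (so Ir-193 is 1 − x):
190.961·x + 192.963·(1 − x) = 192.21625
(190.961 − 192.963)·x = 192.21625 − 192.963
x = -0.74675 / -2.002 = 0.37300 → 37.300% Ir-191, 62.700% Ir-193.

Ir-191: 37.300%, Ir-193: 62.700%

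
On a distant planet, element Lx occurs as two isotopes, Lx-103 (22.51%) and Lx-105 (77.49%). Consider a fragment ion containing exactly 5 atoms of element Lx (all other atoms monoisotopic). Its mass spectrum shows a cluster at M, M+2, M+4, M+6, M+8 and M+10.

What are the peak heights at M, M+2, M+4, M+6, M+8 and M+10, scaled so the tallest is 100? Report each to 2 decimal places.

Expanding (0.2251 + 0.7749)^5:
P(M) = 0.2251^5 = 0.000578
P(M+2) = 5 × 0.2251^4 × 0.7749^1 = 0.009948
P(M+4) = 10 × 0.2251^3 × 0.7749^2 = 0.068489
P(M+6) = 10 × 0.2251^2 × 0.7749^3 = 0.235770
P(M+8) = 5 × 0.2251^1 × 0.7749^4 = 0.405815
P(M+10) = 0.7749^5 = 0.279401
The M+8 peak is largest (0.405815); scaling to 100 gives 0.14 : 2.45 : 16.88 : 58.10 : 100.00 : 68.85.

0.14 : 2.45 : 16.88 : 58.10 : 100.00 : 68.85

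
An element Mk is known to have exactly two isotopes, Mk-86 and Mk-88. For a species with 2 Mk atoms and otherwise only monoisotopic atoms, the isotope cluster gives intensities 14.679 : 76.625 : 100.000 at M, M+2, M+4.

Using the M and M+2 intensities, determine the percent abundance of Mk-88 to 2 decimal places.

Let p = fractional abundance of Mk-86. I(M+2)/I(M) = [C(2,1)·p^1·(1−p)] / p^2 = 2·(1−p)/p = 76.625/14.679 = 5.2200
(1−p)/p = 5.2200/2 = 2.6100  ⇒  p = 1/(1 + 2.6100) = 0.2770
Mk-86: 27.70%, Mk-88: 72.30%.

72.30%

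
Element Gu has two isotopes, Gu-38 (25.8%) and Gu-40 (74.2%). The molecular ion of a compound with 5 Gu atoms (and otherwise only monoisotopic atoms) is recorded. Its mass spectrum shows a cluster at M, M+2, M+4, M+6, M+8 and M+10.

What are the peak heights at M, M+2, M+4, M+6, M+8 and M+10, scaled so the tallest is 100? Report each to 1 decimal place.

Each Gu atom is independently Gu-38 (p = 0.258) or Gu-40 (q = 0.742); the cluster is the binomial expansion (p + q)^5.
P(M) = 0.258^5 = 0.001143
P(M+2) = 5 × 0.258^4 × 0.742^1 = 0.016438
P(M+4) = 10 × 0.258^3 × 0.742^2 = 0.094551
P(M+6) = 10 × 0.258^2 × 0.742^3 = 0.271926
P(M+8) = 5 × 0.258^1 × 0.742^4 = 0.391026
P(M+10) = 0.742^5 = 0.224916
The M+8 peak is largest (0.391026); scaling to 100 gives 0.3 : 4.2 : 24.2 : 69.5 : 100.0 : 57.5.

0.3 : 4.2 : 24.2 : 69.5 : 100.0 : 57.5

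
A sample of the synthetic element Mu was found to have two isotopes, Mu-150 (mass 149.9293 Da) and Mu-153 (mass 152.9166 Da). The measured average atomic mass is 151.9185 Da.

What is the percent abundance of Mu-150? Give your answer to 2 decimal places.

Let x be the fractional abundance of Mu-150; then Mu-153 has abundance 1 − x.
149.9293·x + 152.9166·(1 − x) = 151.9185
(149.9293 − 152.9166)·x = 151.9185 − 152.9166
x = -0.9981 / -2.9873 = 0.33411 → 33.41% Mu-150, 66.59% Mu-153.

33.41%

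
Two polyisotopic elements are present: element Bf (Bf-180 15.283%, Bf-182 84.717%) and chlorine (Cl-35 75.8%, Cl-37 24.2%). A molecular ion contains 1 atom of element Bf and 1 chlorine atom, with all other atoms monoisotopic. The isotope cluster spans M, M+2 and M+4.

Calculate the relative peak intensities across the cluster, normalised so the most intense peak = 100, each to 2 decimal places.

17.06 : 100.00 : 30.19

Element Bf pattern (n=1): 0.15283 : 0.84717
Chlorine pattern (n=1): 0.7580 : 0.2420
Convolve the two distributions (both contribute in 2-u steps):
  M: 0.15283×0.7580 = 0.115845
  M+2: 0.15283×0.2420 + 0.84717×0.7580 = 0.679140
  M+4: 0.84717×0.2420 = 0.205015
Scale to base peak (0.679140) = 100: 17.06 : 100.00 : 30.19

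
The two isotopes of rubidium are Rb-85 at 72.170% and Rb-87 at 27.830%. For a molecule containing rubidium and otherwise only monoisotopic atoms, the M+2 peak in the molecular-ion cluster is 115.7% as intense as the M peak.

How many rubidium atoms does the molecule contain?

The M+2/M ratio from n Rb atoms is n · q/p = n · 0.27830/0.72170.
n = 1.157 × 0.72170/0.27830 = 3.00 ≈ 3

3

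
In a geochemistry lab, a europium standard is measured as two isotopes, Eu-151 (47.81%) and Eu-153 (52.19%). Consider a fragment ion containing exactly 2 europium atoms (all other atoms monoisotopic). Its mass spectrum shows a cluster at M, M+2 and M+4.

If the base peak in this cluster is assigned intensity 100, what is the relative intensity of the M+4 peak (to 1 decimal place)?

Term probabilities: M 0.2286, M+2 0.4990, M+4 0.2724. Base peak = M+2.
P(M+2) = C(2,1) × 0.4781^1 × 0.5219^1 = 2 × 0.4781 × 0.5219 = 0.499041 (base)
P(M+4) = C(2,2) × 0.4781^0 × 0.5219^2 = 1 × 1.0000 × 0.27237961 = 0.272380
Relative intensity = 0.272380 / 0.499041 × 100 = 54.6

54.6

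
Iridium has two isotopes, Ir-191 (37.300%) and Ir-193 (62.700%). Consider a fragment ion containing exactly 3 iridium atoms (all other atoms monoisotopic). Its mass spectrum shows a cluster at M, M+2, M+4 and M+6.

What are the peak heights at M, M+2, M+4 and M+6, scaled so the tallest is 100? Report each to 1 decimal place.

Each Ir atom is independently Ir-191 (p = 0.37300) or Ir-193 (q = 0.62700); the cluster is the binomial expansion (p + q)^3.
P(M) = 0.37300^3 = 0.051895
P(M+2) = 3 × 0.37300^2 × 0.62700^1 = 0.261702
P(M+4) = 3 × 0.37300^1 × 0.62700^2 = 0.439911
P(M+6) = 0.62700^3 = 0.246492
The M+4 peak is largest (0.439911); scaling to 100 gives 11.8 : 59.5 : 100.0 : 56.0.

11.8 : 59.5 : 100.0 : 56.0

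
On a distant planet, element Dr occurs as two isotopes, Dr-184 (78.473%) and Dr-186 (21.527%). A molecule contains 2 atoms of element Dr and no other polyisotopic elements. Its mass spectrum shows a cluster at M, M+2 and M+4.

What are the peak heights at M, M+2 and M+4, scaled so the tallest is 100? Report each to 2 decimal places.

100.00 : 54.86 : 7.53

Expanding (0.78473 + 0.21527)^2:
P(M) = 0.78473^2 = 0.615801
P(M+2) = 2 × 0.78473^1 × 0.21527^1 = 0.337858
P(M+4) = 0.21527^2 = 0.046341
The M peak is largest (0.615801); scaling to 100 gives 100.00 : 54.86 : 7.53.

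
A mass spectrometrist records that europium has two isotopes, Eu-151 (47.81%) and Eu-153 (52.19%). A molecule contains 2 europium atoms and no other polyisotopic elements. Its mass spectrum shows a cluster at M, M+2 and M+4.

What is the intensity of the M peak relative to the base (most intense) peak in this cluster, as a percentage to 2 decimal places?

Binomial terms of (0.4781 + 0.5219)^2: M 0.2286, M+2 0.4990, M+4 0.2724 → M+2 is the base peak.
P(M+2) = C(2,1) × 0.4781^1 × 0.5219^1 = 2 × 0.4781 × 0.5219 = 0.499041 (base)
P(M) = C(2,0) × 0.4781^2 × 0.5219^0 = 1 × 0.22857961 × 1.0000 = 0.228580
Relative intensity = 0.228580 / 0.499041 × 100 = 45.80

45.80%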